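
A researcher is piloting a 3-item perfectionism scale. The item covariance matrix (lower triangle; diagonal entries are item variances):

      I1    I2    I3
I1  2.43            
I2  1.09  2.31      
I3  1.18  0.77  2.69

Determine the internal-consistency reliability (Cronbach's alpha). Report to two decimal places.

Σσᵢ² = 2.43 + 2.31 + 2.69 = 7.43
Sum of off-diagonal covariances = 3.04
Var(T) = 7.43 + 2 × 3.04 = 13.51
α = (k/(k−1))·(1 − Σσᵢ²/Var(T)) = (3/2)·(1 − 7.43/13.51) = 0.68

Cronbach's alpha = 0.68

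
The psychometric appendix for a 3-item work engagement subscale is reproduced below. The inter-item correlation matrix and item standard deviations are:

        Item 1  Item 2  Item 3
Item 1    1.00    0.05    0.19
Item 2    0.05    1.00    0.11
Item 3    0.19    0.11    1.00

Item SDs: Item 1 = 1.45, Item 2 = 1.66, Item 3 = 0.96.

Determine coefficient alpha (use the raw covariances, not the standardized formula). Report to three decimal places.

coefficient alpha = 0.244

Σσ²ᵢ = 1.45² + 1.66² + 0.96² = 5.7797
Covariances σ_ij = r_ij · s_i · s_j:
  σ(Item 1,Item 2) = 0.05 × 1.45 × 1.66 = 0.1203
  σ(Item 1,Item 3) = 0.19 × 1.45 × 0.96 = 0.2645
  σ(Item 2,Item 3) = 0.11 × 1.66 × 0.96 = 0.1753
σ²_T = Σσ²ᵢ + 2·Σσ_ij = 5.7797 + 2 × 0.5601 = 6.8999
α = (3/2)·(1 − 5.7797/6.8999) = 0.244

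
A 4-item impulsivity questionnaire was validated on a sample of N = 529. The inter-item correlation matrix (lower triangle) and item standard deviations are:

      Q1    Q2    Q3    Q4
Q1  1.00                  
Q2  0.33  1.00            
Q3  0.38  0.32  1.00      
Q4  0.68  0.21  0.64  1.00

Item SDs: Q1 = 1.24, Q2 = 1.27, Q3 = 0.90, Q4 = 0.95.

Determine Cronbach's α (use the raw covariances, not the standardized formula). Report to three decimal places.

Cronbach's α = 0.727

Σσ²ᵢ = 1.24² + 1.27² + 0.90² + 0.95² = 4.8630
Covariances σ_ij = r_ij · s_i · s_j:
  σ(Q1,Q2) = 0.33 × 1.24 × 1.27 = 0.5197
  σ(Q1,Q3) = 0.38 × 1.24 × 0.90 = 0.4241
  σ(Q1,Q4) = 0.68 × 1.24 × 0.95 = 0.8010
  σ(Q2,Q3) = 0.32 × 1.27 × 0.90 = 0.3658
  σ(Q2,Q4) = 0.21 × 1.27 × 0.95 = 0.2534
  σ(Q3,Q4) = 0.64 × 0.90 × 0.95 = 0.5472
σ²_T = Σσ²ᵢ + 2·Σσ_ij = 4.8630 + 2 × 2.9112 = 10.6854
α = (4/3)·(1 − 4.8630/10.6854) = 0.727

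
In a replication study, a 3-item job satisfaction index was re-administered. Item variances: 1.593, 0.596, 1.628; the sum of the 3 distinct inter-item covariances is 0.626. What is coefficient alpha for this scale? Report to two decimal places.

sum of item variances = 1.593 + 0.596 + 1.628 = 3.817
Sum of distinct covariances = 0.626
total variance = sum of item variances + 2·Σcov = 3.817 + 2 × 0.626 = 5.069
α = (3/2)·(1 − 3.817/5.069) = 0.37

coefficient alpha = 0.37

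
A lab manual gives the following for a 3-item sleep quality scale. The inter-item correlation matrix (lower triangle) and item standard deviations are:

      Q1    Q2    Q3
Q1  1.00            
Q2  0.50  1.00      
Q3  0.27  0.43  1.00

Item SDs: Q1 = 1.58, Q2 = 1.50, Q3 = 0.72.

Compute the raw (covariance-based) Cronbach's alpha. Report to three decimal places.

α = 0.640

Σσ²ᵢ = 1.58² + 1.50² + 0.72² = 5.2648
Covariances σ_ij = r_ij · s_i · s_j:
  σ(Q1,Q2) = 0.50 × 1.58 × 1.50 = 1.1850
  σ(Q1,Q3) = 0.27 × 1.58 × 0.72 = 0.3072
  σ(Q2,Q3) = 0.43 × 1.50 × 0.72 = 0.4644
σ²_T = Σσ²ᵢ + 2·Σσ_ij = 5.2648 + 2 × 1.9566 = 9.1780
α = (3/2)·(1 − 5.2648/9.1780) = 0.640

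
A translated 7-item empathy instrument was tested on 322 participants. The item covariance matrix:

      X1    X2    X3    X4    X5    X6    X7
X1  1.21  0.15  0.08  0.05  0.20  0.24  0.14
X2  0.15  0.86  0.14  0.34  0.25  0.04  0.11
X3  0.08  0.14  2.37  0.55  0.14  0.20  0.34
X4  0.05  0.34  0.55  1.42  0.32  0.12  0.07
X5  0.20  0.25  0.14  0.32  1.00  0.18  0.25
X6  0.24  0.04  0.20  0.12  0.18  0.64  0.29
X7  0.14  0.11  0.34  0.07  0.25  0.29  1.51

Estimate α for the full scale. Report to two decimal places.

α = 0.56

ΣVar(i) = 1.21 + 0.86 + 2.37 + 1.42 + 1.00 + 0.64 + 1.51 = 9.01
Sum of off-diagonal covariances = 4.20
total variance = 9.01 + 2 × 4.20 = 17.41
α = (k/(k−1))·(1 − ΣVar(i)/total variance) = (7/6)·(1 − 9.01/17.41) = 0.56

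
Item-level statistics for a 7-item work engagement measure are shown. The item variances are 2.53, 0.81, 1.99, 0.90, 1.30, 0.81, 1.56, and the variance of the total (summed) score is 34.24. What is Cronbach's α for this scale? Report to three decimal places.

α = 0.829

ΣVar(i) = 2.53 + 0.81 + 1.99 + 0.90 + 1.30 + 0.81 + 1.56 = 9.90
α = (k/(k−1))·(1 − ΣVar(i)/total variance) = (7/6)·(1 − 9.90/34.24) = 0.829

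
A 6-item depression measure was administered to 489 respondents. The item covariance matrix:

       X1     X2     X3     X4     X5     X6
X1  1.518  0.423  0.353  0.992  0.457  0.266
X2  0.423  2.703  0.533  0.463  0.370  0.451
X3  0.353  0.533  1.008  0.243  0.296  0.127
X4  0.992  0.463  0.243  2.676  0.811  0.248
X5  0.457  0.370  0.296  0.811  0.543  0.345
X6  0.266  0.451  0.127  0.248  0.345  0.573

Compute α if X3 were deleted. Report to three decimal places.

Remaining items: X1, X2, X4, X5, X6 (k = 5).
sum of item variances = 1.518 + 2.703 + 2.676 + 0.543 + 0.573 = 8.013
σ²_T = 8.013 + 2 × 4.826 = 17.665
α (item deleted) = (5/4)·(1 − 8.013/17.665) = 0.683

α = 0.683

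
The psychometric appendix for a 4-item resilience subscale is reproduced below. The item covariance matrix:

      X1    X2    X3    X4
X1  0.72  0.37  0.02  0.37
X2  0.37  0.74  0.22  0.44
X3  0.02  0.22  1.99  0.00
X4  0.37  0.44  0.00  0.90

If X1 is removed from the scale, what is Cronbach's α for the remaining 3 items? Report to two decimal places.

α = 0.40

Remaining items: X2, X3, X4 (k = 3).
sum of item variances = 0.74 + 1.99 + 0.90 = 3.63
σ²_total = 3.63 + 2 × 0.66 = 4.95
α (item deleted) = (3/2)·(1 − 3.63/4.95) = 0.40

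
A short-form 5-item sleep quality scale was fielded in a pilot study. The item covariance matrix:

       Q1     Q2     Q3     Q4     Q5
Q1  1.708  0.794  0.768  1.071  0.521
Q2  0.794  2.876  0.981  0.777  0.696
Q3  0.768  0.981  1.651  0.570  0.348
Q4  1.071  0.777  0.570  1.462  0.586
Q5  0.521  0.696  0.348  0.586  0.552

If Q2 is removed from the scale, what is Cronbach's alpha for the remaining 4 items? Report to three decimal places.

Remaining items: Q1, Q3, Q4, Q5 (k = 4).
sum of item variances = 1.708 + 1.651 + 1.462 + 0.552 = 5.373
σ²_T = 5.373 + 2 × 3.864 = 13.101
α (item deleted) = (4/3)·(1 − 5.373/13.101) = 0.787

α = 0.787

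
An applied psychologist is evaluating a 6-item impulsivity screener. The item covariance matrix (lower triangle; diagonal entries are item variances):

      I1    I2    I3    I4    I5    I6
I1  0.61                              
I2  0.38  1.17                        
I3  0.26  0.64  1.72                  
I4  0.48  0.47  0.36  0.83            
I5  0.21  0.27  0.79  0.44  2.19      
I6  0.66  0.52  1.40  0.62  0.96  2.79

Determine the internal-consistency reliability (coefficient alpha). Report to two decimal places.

ΣVar(i) = 0.61 + 1.17 + 1.72 + 0.83 + 2.19 + 2.79 = 9.31
Sum of off-diagonal covariances = 8.46
σ²_total = 9.31 + 2 × 8.46 = 26.23
α = (k/(k−1))·(1 − ΣVar(i)/σ²_total) = (6/5)·(1 − 9.31/26.23) = 0.77

α = 0.77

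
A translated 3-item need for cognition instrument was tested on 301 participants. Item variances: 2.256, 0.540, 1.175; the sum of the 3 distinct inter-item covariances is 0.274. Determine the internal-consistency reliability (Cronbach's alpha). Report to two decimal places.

ΣVar(i) = 2.256 + 0.540 + 1.175 = 3.971
Sum of distinct covariances = 0.274
total variance = ΣVar(i) + 2·Σcov = 3.971 + 2 × 0.274 = 4.519
α = (3/2)·(1 − 3.971/4.519) = 0.18

α = 0.18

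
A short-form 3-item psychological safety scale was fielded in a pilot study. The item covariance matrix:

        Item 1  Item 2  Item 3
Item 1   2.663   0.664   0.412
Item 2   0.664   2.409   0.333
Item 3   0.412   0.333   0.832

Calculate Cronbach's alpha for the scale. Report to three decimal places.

sum of item variances = 2.663 + 2.409 + 0.832 = 5.904
Σ_{i<j} σ_ij = 1.409
σ²_total = 5.904 + 2 × 1.409 = 8.722
α = (k/(k−1))·(1 − sum of item variances/σ²_total) = (3/2)·(1 − 5.904/8.722) = 0.485

Cronbach's alpha = 0.485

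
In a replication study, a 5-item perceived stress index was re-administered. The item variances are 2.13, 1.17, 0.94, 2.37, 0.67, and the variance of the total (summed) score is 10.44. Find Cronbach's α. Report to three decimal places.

ΣVar(i) = 2.13 + 1.17 + 0.94 + 2.37 + 0.67 = 7.28
α = (k/(k−1))·(1 − ΣVar(i)/σ²_T) = (5/4)·(1 − 7.28/10.44) = 0.378

Cronbach's α = 0.378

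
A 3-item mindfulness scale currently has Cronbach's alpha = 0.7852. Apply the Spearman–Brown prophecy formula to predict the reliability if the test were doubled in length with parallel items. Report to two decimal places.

Length factor m = 2
α' = m·α / (1 + (m−1)·α)
   = 2 × 0.7852 / (1 + (2 − 1) × 0.7852)
   = 1.5704 / 1.7852 = 0.88

predicted reliability = 0.88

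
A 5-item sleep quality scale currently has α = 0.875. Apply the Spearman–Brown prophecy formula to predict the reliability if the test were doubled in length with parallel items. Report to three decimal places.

Length factor m = 2
α' = m·α / (1 + (m−1)·α)
   = 2 × 0.875 / (1 + (2 − 1) × 0.875)
   = 1.7500 / 1.8750 = 0.933

predicted reliability = 0.933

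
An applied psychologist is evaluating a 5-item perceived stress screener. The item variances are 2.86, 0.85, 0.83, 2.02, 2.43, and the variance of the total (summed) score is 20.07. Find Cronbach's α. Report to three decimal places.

Σσ²ᵢ = 2.86 + 0.85 + 0.83 + 2.02 + 2.43 = 8.99
α = (k/(k−1))·(1 − Σσ²ᵢ/Var(T)) = (5/4)·(1 − 8.99/20.07) = 0.690

Cronbach's α = 0.690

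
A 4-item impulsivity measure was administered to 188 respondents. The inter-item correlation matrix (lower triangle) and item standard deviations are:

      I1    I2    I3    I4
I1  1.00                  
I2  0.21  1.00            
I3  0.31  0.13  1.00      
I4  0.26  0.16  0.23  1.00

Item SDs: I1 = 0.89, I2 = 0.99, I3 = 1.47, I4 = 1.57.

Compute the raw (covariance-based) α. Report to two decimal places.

Σσ²ᵢ = 0.89² + 0.99² + 1.47² + 1.57² = 6.3980
Covariances σ_ij = r_ij · s_i · s_j:
  σ(I1,I2) = 0.21 × 0.89 × 0.99 = 0.1850
  σ(I1,I3) = 0.31 × 0.89 × 1.47 = 0.4056
  σ(I1,I4) = 0.26 × 0.89 × 1.57 = 0.3633
  σ(I2,I3) = 0.13 × 0.99 × 1.47 = 0.1892
  σ(I2,I4) = 0.16 × 0.99 × 1.57 = 0.2487
  σ(I3,I4) = 0.23 × 1.47 × 1.57 = 0.5308
σ²_T = Σσ²ᵢ + 2·Σσ_ij = 6.3980 + 2 × 1.9226 = 10.2432
α = (4/3)·(1 − 6.3980/10.2432) = 0.50

α = 0.50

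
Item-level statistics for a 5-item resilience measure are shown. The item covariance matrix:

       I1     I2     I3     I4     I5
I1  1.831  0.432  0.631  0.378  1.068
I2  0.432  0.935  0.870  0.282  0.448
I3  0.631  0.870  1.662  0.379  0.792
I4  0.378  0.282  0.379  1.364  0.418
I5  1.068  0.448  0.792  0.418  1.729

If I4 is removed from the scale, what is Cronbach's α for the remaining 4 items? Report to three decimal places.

Cronbach's α = 0.773

Remaining items: I1, I2, I3, I5 (k = 4).
Σσᵢ² = 1.831 + 0.935 + 1.662 + 1.729 = 6.157
total variance = 6.157 + 2 × 4.241 = 14.639
α (item deleted) = (4/3)·(1 − 6.157/14.639) = 0.773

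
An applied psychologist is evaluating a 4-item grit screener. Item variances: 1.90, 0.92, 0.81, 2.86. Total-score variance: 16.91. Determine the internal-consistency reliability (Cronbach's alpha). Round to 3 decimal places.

Cronbach's alpha = 0.822

sum of item variances = 1.90 + 0.92 + 0.81 + 2.86 = 6.49
α = (k/(k−1))·(1 − sum of item variances/Var(T)) = (4/3)·(1 − 6.49/16.91) = 0.822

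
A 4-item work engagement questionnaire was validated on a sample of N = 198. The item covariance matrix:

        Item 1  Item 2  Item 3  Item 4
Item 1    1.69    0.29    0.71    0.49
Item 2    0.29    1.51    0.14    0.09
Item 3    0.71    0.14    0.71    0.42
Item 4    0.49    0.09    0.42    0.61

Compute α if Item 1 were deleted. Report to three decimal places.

Remaining items: Item 2, Item 3, Item 4 (k = 3).
ΣVar(i) = 1.51 + 0.71 + 0.61 = 2.83
σ²_total = 2.83 + 2 × 0.65 = 4.13
α (item deleted) = (3/2)·(1 − 2.83/4.13) = 0.472

α = 0.472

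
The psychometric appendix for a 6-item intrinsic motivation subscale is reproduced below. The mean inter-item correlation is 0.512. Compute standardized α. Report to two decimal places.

standardized α = 0.86

Standardized α = k·r̄ / (1 + (k−1)·r̄) = 6 × 0.512 / (1 + 5 × 0.512)
  = 3.0720 / 3.5600 = 0.86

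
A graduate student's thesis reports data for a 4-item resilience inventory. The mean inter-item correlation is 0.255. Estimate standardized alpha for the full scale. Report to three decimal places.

Standardized α = k·r̄ / (1 + (k−1)·r̄) = 4 × 0.255 / (1 + 3 × 0.255)
  = 1.0200 / 1.7650 = 0.578

α = 0.578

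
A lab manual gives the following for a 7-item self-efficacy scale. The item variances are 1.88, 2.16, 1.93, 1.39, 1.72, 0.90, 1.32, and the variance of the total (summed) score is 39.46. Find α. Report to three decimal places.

Σσ²ᵢ = 1.88 + 2.16 + 1.93 + 1.39 + 1.72 + 0.90 + 1.32 = 11.30
α = (k/(k−1))·(1 − Σσ²ᵢ/σ²_T) = (7/6)·(1 − 11.30/39.46) = 0.833

α = 0.833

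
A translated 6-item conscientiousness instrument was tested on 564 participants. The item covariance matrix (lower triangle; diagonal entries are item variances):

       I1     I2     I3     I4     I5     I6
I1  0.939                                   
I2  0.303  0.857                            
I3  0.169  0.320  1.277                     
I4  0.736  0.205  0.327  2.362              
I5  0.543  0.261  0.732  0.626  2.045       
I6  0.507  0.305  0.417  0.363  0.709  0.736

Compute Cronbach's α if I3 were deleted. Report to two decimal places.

Cronbach's α = 0.71

Remaining items: I1, I2, I4, I5, I6 (k = 5).
Σσᵢ² = 0.939 + 0.857 + 2.362 + 2.045 + 0.736 = 6.939
Var(T) = 6.939 + 2 × 4.558 = 16.055
α (item deleted) = (5/4)·(1 − 6.939/16.055) = 0.71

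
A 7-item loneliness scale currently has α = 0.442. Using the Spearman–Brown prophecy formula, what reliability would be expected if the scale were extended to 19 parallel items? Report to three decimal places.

predicted reliability = 0.683

Length factor m = 19/7 = 2.7143
α' = m·α / (1 + (m−1)·α)
   = 19/7 × 0.442 / (1 + (19/7 − 1) × 0.442)
   = 1.1997 / 1.7577 = 0.683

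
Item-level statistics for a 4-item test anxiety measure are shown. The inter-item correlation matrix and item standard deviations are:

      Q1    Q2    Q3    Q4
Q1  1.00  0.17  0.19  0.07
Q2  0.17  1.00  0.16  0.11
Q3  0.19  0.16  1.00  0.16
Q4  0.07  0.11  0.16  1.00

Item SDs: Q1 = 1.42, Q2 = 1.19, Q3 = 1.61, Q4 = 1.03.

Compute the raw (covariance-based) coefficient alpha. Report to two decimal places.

Σσ²ᵢ = 1.42² + 1.19² + 1.61² + 1.03² = 7.0855
Covariances σ_ij = r_ij · s_i · s_j:
  σ(Q1,Q2) = 0.17 × 1.42 × 1.19 = 0.2873
  σ(Q1,Q3) = 0.19 × 1.42 × 1.61 = 0.4344
  σ(Q1,Q4) = 0.07 × 1.42 × 1.03 = 0.1024
  σ(Q2,Q3) = 0.16 × 1.19 × 1.61 = 0.3065
  σ(Q2,Q4) = 0.11 × 1.19 × 1.03 = 0.1348
  σ(Q3,Q4) = 0.16 × 1.61 × 1.03 = 0.2653
σ²_T = Σσ²ᵢ + 2·Σσ_ij = 7.0855 + 2 × 1.5307 = 10.1469
α = (4/3)·(1 − 7.0855/10.1469) = 0.40

coefficient alpha = 0.40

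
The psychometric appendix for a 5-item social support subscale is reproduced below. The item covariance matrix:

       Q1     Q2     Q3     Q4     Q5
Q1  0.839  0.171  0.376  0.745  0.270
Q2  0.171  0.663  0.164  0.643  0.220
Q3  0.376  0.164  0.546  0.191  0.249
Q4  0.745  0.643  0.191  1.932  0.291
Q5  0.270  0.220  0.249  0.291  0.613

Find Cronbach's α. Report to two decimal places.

α = 0.74

Σσᵢ² = 0.839 + 0.663 + 0.546 + 1.932 + 0.613 = 4.593
Sum of off-diagonal covariances = 3.320
Var(T) = 4.593 + 2 × 3.320 = 11.233
α = (k/(k−1))·(1 − Σσᵢ²/Var(T)) = (5/4)·(1 − 4.593/11.233) = 0.74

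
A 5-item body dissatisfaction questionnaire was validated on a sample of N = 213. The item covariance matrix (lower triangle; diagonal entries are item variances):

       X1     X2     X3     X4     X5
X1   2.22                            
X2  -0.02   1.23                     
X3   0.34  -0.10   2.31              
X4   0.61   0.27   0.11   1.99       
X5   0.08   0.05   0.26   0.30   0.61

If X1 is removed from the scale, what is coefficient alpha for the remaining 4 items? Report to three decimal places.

coefficient alpha = 0.300

Remaining items: X2, X3, X4, X5 (k = 4).
Σσᵢ² = 1.23 + 2.31 + 1.99 + 0.61 = 6.14
σ²_total = 6.14 + 2 × 0.89 = 7.92
α (item deleted) = (4/3)·(1 − 6.14/7.92) = 0.300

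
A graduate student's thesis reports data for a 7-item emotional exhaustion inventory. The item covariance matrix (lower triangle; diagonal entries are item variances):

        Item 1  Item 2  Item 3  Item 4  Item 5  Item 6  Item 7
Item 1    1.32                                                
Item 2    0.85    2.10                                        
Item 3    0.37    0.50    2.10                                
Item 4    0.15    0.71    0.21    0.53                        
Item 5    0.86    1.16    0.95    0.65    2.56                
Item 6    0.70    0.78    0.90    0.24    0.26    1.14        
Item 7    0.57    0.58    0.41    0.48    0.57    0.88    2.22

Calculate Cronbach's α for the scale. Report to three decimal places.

α = 0.795

Σσᵢ² = 1.32 + 2.10 + 2.10 + 0.53 + 2.56 + 1.14 + 2.22 = 11.97
Sum of off-diagonal covariances = 12.78
total variance = 11.97 + 2 × 12.78 = 37.53
α = (k/(k−1))·(1 − Σσᵢ²/total variance) = (7/6)·(1 − 11.97/37.53) = 0.795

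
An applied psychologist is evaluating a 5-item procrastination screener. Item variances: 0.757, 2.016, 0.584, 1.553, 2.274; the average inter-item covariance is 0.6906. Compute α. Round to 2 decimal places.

Σσ²ᵢ = 0.757 + 2.016 + 0.584 + 1.553 + 2.274 = 7.184
Sum of the 10 distinct covariances = 10 × 0.6906 = 6.9060
Var(T) = Σσ²ᵢ + 2·Σcov = 7.184 + 2 × 6.9060 = 20.9960
α = (5/4)·(1 − 7.184/20.9960) = 0.82

α = 0.82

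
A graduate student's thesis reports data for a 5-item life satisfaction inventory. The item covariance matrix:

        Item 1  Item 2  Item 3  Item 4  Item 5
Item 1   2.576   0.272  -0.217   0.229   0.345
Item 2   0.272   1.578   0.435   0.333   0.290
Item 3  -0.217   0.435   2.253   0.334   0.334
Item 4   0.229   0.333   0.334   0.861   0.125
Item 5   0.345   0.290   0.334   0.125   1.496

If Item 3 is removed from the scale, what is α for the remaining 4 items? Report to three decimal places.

Remaining items: Item 1, Item 2, Item 4, Item 5 (k = 4).
Σσ²ᵢ = 2.576 + 1.578 + 0.861 + 1.496 = 6.511
Var(T) = 6.511 + 2 × 1.594 = 9.699
α (item deleted) = (4/3)·(1 − 6.511/9.699) = 0.438

α = 0.438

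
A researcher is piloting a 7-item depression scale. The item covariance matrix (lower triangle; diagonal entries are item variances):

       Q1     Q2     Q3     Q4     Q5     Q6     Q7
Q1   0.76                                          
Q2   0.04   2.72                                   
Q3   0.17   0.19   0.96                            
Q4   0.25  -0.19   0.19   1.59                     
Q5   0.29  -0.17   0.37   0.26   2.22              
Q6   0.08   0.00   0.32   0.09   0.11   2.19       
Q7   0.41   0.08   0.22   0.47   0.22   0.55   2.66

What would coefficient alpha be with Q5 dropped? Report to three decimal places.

Remaining items: Q1, Q2, Q3, Q4, Q6, Q7 (k = 6).
ΣVar(i) = 0.76 + 2.72 + 0.96 + 1.59 + 2.19 + 2.66 = 10.88
Var(T) = 10.88 + 2 × 2.87 = 16.62
α (item deleted) = (6/5)·(1 − 10.88/16.62) = 0.414

α = 0.414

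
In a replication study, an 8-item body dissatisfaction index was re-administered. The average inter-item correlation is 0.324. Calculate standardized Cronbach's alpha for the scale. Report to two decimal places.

α = 0.79

Standardized α = k·r̄ / (1 + (k−1)·r̄) = 8 × 0.324 / (1 + 7 × 0.324)
  = 2.5920 / 3.2680 = 0.79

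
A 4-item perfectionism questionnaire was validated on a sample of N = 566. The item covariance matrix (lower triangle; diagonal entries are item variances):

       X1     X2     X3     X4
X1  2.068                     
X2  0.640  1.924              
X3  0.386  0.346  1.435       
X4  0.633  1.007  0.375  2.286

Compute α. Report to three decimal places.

sum of item variances = 2.068 + 1.924 + 1.435 + 2.286 = 7.713
Sum of off-diagonal covariances = 3.387
σ²_T = 7.713 + 2 × 3.387 = 14.487
α = (k/(k−1))·(1 − sum of item variances/σ²_T) = (4/3)·(1 − 7.713/14.487) = 0.623

α = 0.623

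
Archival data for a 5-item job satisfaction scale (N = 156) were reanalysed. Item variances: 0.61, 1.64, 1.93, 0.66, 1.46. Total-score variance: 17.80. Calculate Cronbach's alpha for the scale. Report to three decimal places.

α = 0.808

Σσᵢ² = 0.61 + 1.64 + 1.93 + 0.66 + 1.46 = 6.30
α = (k/(k−1))·(1 − Σσᵢ²/Var(T)) = (5/4)·(1 − 6.30/17.80) = 0.808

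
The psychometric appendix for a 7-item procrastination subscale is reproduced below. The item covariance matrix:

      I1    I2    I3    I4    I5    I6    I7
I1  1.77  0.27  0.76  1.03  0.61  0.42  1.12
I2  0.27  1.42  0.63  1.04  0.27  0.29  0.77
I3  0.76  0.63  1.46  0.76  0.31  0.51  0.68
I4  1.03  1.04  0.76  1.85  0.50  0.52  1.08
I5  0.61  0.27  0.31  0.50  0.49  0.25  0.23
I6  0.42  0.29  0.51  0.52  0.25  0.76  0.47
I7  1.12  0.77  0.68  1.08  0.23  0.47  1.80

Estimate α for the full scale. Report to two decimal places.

ΣVar(i) = 1.77 + 1.42 + 1.46 + 1.85 + 0.49 + 0.76 + 1.80 = 9.55
Sum of the distinct covariances = 12.52
σ²_total = 9.55 + 2 × 12.52 = 34.59
α = (k/(k−1))·(1 − ΣVar(i)/σ²_total) = (7/6)·(1 − 9.55/34.59) = 0.84

α = 0.84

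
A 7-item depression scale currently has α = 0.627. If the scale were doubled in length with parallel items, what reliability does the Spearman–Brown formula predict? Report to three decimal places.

Length factor m = 2
α' = m·α / (1 + (m−1)·α)
   = 2 × 0.627 / (1 + (2 − 1) × 0.627)
   = 1.2540 / 1.6270 = 0.771

predicted reliability = 0.771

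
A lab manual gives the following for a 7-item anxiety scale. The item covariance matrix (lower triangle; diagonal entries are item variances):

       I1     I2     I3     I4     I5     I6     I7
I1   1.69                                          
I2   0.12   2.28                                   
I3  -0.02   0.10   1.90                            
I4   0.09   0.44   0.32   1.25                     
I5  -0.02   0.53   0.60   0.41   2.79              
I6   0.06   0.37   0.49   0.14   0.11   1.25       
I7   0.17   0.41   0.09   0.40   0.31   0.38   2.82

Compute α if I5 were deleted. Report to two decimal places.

α = 0.47

Remaining items: I1, I2, I3, I4, I6, I7 (k = 6).
ΣVar(i) = 1.69 + 2.28 + 1.90 + 1.25 + 1.25 + 2.82 = 11.19
total variance = 11.19 + 2 × 3.56 = 18.31
α (item deleted) = (6/5)·(1 − 11.19/18.31) = 0.47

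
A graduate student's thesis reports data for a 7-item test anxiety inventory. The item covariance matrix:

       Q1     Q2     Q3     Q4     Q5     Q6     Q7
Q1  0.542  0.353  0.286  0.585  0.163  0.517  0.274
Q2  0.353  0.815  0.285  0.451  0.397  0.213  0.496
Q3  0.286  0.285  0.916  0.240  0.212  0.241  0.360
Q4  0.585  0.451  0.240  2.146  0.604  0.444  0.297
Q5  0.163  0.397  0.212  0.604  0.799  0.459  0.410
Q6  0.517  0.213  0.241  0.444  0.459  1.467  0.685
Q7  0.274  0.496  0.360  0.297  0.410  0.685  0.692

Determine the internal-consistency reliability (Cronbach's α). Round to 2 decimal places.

Σσ²ᵢ = 0.542 + 0.815 + 0.916 + 2.146 + 0.799 + 1.467 + 0.692 = 7.377
Sum of the distinct covariances = 7.972
σ²_T = 7.377 + 2 × 7.972 = 23.321
α = (k/(k−1))·(1 − Σσ²ᵢ/σ²_T) = (7/6)·(1 − 7.377/23.321) = 0.80

Cronbach's α = 0.80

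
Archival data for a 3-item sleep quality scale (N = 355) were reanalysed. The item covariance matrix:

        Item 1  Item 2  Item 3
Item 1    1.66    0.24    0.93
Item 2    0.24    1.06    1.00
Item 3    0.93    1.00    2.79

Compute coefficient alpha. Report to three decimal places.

α = 0.661

ΣVar(i) = 1.66 + 1.06 + 2.79 = 5.51
Sum of off-diagonal covariances = 2.17
σ²_T = 5.51 + 2 × 2.17 = 9.85
α = (k/(k−1))·(1 − ΣVar(i)/σ²_T) = (3/2)·(1 − 5.51/9.85) = 0.661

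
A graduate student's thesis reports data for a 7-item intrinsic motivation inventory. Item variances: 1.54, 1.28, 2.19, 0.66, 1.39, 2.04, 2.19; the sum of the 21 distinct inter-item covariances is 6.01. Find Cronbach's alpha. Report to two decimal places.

Cronbach's alpha = 0.60

ΣVar(i) = 1.54 + 1.28 + 2.19 + 0.66 + 1.39 + 2.04 + 2.19 = 11.29
Sum of distinct covariances = 6.01
σ²_total = ΣVar(i) + 2·Σcov = 11.29 + 2 × 6.01 = 23.31
α = (7/6)·(1 − 11.29/23.31) = 0.60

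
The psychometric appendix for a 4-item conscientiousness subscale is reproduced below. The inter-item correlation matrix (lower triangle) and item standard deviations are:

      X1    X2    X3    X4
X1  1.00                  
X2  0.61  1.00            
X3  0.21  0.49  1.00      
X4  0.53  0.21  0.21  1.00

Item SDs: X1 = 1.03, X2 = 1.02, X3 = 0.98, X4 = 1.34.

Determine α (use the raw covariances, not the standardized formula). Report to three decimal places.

Σσ²ᵢ = 1.03² + 1.02² + 0.98² + 1.34² = 4.8573
Covariances σ_ij = r_ij · s_i · s_j:
  σ(X1,X2) = 0.61 × 1.03 × 1.02 = 0.6409
  σ(X1,X3) = 0.21 × 1.03 × 0.98 = 0.2120
  σ(X1,X4) = 0.53 × 1.03 × 1.34 = 0.7315
  σ(X2,X3) = 0.49 × 1.02 × 0.98 = 0.4898
  σ(X2,X4) = 0.21 × 1.02 × 1.34 = 0.2870
  σ(X3,X4) = 0.21 × 0.98 × 1.34 = 0.2758
σ²_T = Σσ²ᵢ + 2·Σσ_ij = 4.8573 + 2 × 2.6370 = 10.1313
α = (4/3)·(1 − 4.8573/10.1313) = 0.694

α = 0.694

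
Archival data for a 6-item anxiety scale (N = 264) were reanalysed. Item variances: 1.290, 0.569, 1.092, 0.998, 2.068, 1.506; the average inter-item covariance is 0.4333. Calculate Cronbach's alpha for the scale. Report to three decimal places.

sum of item variances = 1.290 + 0.569 + 1.092 + 0.998 + 2.068 + 1.506 = 7.523
Sum of the 15 distinct covariances = 15 × 0.4333 = 6.4995
σ²_T = sum of item variances + 2·Σcov = 7.523 + 2 × 6.4995 = 20.5220
α = (6/5)·(1 − 7.523/20.5220) = 0.760

Cronbach's alpha = 0.760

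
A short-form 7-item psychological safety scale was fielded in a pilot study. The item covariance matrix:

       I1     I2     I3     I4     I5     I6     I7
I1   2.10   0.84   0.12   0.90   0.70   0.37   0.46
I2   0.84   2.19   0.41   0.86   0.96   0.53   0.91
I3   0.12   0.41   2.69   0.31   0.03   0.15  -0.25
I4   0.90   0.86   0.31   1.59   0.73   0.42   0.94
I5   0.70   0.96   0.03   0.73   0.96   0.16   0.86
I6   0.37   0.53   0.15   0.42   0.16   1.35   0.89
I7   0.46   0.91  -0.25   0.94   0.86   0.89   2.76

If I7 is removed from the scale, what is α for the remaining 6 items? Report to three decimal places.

α = 0.695

Remaining items: I1, I2, I3, I4, I5, I6 (k = 6).
Σσ²ᵢ = 2.10 + 2.19 + 2.69 + 1.59 + 0.96 + 1.35 = 10.88
σ²_total = 10.88 + 2 × 7.49 = 25.86
α (item deleted) = (6/5)·(1 − 10.88/25.86) = 0.695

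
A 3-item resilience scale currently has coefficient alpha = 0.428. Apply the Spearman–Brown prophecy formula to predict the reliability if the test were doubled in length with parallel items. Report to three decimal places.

predicted reliability = 0.599

Length factor m = 2
α' = m·α / (1 + (m−1)·α)
   = 2 × 0.428 / (1 + (2 − 1) × 0.428)
   = 0.8560 / 1.4280 = 0.599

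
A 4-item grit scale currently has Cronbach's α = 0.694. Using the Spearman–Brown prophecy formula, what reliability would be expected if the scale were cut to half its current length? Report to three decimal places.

predicted reliability = 0.531

Length factor m = 1/2
α' = m·α / (1 − (1−m)·α)
   = 1/2 × 0.694 / (1 − (1 − 1/2) × 0.694)
   = 0.3470 / 0.6530 = 0.531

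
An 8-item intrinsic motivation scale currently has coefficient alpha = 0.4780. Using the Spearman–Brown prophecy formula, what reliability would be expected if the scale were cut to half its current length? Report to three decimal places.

predicted reliability = 0.314

Length factor m = 1/2
α' = m·α / (1 − (1−m)·α)
   = 1/2 × 0.4780 / (1 − (1 − 1/2) × 0.4780)
   = 0.2390 / 0.7610 = 0.314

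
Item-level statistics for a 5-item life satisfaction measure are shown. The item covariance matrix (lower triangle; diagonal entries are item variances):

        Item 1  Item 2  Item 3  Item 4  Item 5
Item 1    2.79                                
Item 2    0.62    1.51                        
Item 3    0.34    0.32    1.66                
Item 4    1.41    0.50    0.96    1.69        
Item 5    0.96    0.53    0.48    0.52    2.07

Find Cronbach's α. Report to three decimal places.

Cronbach's α = 0.722

Σσ²ᵢ = 2.79 + 1.51 + 1.66 + 1.69 + 2.07 = 9.72
Sum of the distinct covariances = 6.64
Var(T) = 9.72 + 2 × 6.64 = 23.00
α = (k/(k−1))·(1 − Σσ²ᵢ/Var(T)) = (5/4)·(1 − 9.72/23.00) = 0.722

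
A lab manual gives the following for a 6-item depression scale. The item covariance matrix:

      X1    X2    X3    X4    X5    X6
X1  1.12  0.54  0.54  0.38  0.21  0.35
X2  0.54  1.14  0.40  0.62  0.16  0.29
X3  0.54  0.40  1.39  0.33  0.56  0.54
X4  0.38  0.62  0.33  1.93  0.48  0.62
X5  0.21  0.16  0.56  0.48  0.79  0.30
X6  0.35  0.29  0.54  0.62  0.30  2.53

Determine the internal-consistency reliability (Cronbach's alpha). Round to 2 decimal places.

ΣVar(i) = 1.12 + 1.14 + 1.39 + 1.93 + 0.79 + 2.53 = 8.90
Σ_{i<j} σ_ij = 6.32
Var(T) = 8.90 + 2 × 6.32 = 21.54
α = (k/(k−1))·(1 − ΣVar(i)/Var(T)) = (6/5)·(1 − 8.90/21.54) = 0.70

Cronbach's alpha = 0.70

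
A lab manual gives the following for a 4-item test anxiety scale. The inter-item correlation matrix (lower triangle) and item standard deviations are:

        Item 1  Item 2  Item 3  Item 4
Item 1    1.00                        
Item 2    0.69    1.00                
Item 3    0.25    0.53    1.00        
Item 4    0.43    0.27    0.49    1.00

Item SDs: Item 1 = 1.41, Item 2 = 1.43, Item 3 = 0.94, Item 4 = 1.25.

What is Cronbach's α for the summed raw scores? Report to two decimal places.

Σσ²ᵢ = 1.41² + 1.43² + 0.94² + 1.25² = 6.4791
Covariances σ_ij = r_ij · s_i · s_j:
  σ(Item 1,Item 2) = 0.69 × 1.41 × 1.43 = 1.3912
  σ(Item 1,Item 3) = 0.25 × 1.41 × 0.94 = 0.3313
  σ(Item 1,Item 4) = 0.43 × 1.41 × 1.25 = 0.7579
  σ(Item 2,Item 3) = 0.53 × 1.43 × 0.94 = 0.7124
  σ(Item 2,Item 4) = 0.27 × 1.43 × 1.25 = 0.4826
  σ(Item 3,Item 4) = 0.49 × 0.94 × 1.25 = 0.5757
σ²_T = Σσ²ᵢ + 2·Σσ_ij = 6.4791 + 2 × 4.2511 = 14.9813
α = (4/3)·(1 − 6.4791/14.9813) = 0.76

Cronbach's α = 0.76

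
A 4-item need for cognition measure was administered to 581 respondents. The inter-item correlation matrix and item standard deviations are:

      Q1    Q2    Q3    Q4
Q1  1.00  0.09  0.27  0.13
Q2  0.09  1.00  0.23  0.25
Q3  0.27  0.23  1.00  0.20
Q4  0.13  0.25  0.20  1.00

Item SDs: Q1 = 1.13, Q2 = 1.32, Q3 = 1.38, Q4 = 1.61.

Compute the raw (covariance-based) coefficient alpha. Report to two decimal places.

Σσ²ᵢ = 1.13² + 1.32² + 1.38² + 1.61² = 7.5158
Covariances σ_ij = r_ij · s_i · s_j:
  σ(Q1,Q2) = 0.09 × 1.13 × 1.32 = 0.1342
  σ(Q1,Q3) = 0.27 × 1.13 × 1.38 = 0.4210
  σ(Q1,Q4) = 0.13 × 1.13 × 1.61 = 0.2365
  σ(Q2,Q3) = 0.23 × 1.32 × 1.38 = 0.4190
  σ(Q2,Q4) = 0.25 × 1.32 × 1.61 = 0.5313
  σ(Q3,Q4) = 0.20 × 1.38 × 1.61 = 0.4444
σ²_T = Σσ²ᵢ + 2·Σσ_ij = 7.5158 + 2 × 2.1864 = 11.8886
α = (4/3)·(1 − 7.5158/11.8886) = 0.49

α = 0.49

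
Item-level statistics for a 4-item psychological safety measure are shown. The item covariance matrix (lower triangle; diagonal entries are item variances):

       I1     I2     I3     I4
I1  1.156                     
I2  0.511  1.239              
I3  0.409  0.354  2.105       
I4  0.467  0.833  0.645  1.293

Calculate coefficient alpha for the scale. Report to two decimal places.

Σσ²ᵢ = 1.156 + 1.239 + 2.105 + 1.293 = 5.793
Σ_{i<j} σ_ij = 3.219
σ²_total = 5.793 + 2 × 3.219 = 12.231
α = (k/(k−1))·(1 − Σσ²ᵢ/σ²_total) = (4/3)·(1 − 5.793/12.231) = 0.70

α = 0.70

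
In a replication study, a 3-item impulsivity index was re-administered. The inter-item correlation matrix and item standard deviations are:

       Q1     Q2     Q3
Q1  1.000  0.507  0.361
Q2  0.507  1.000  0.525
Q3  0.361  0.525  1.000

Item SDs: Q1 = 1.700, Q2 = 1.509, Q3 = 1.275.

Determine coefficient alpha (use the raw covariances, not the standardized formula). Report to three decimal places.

Σσ²ᵢ = 1.700² + 1.509² + 1.275² = 6.7927
Covariances σ_ij = r_ij · s_i · s_j:
  σ(Q1,Q2) = 0.507 × 1.700 × 1.509 = 1.3006
  σ(Q1,Q3) = 0.361 × 1.700 × 1.275 = 0.7825
  σ(Q2,Q3) = 0.525 × 1.509 × 1.275 = 1.0101
σ²_T = Σσ²ᵢ + 2·Σσ_ij = 6.7927 + 2 × 3.0932 = 12.9791
α = (3/2)·(1 − 6.7927/12.9791) = 0.715

α = 0.715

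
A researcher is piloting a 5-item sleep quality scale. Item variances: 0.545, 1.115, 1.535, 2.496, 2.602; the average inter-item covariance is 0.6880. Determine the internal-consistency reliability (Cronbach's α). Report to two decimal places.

Cronbach's α = 0.78

sum of item variances = 0.545 + 1.115 + 1.535 + 2.496 + 2.602 = 8.293
Sum of the 10 distinct covariances = 10 × 0.6880 = 6.8800
σ²_total = sum of item variances + 2·Σcov = 8.293 + 2 × 6.8800 = 22.0530
α = (5/4)·(1 − 8.293/22.0530) = 0.78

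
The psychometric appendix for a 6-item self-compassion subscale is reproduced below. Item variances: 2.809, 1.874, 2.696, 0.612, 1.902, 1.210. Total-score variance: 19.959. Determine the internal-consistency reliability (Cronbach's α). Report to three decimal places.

α = 0.532

Σσ²ᵢ = 2.809 + 1.874 + 2.696 + 0.612 + 1.902 + 1.210 = 11.103
α = (k/(k−1))·(1 − Σσ²ᵢ/σ²_total) = (6/5)·(1 − 11.103/19.959) = 0.532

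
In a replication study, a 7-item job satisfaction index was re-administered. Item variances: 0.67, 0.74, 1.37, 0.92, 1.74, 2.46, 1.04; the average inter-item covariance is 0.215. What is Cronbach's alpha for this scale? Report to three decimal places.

α = 0.586

ΣVar(i) = 0.67 + 0.74 + 1.37 + 0.92 + 1.74 + 2.46 + 1.04 = 8.94
Sum of the 21 distinct covariances = 21 × 0.215 = 4.515
σ²_T = ΣVar(i) + 2·Σcov = 8.94 + 2 × 4.515 = 17.970
α = (7/6)·(1 − 8.94/17.970) = 0.586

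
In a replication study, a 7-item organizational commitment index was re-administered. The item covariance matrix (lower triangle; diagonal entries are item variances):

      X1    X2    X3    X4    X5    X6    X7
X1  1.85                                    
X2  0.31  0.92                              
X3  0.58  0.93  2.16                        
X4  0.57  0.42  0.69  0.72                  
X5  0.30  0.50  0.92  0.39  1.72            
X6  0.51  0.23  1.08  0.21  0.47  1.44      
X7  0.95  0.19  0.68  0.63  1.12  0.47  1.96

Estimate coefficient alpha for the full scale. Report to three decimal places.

α = 0.808

Σσ²ᵢ = 1.85 + 0.92 + 2.16 + 0.72 + 1.72 + 1.44 + 1.96 = 10.77
Sum of off-diagonal covariances = 12.15
σ²_total = 10.77 + 2 × 12.15 = 35.07
α = (k/(k−1))·(1 − Σσ²ᵢ/σ²_total) = (7/6)·(1 − 10.77/35.07) = 0.808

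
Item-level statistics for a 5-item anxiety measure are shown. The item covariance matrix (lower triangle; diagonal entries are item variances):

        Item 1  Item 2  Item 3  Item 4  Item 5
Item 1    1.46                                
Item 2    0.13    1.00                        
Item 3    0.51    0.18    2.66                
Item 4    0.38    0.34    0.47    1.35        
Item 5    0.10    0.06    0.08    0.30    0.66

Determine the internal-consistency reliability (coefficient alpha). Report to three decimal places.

ΣVar(i) = 1.46 + 1.00 + 2.66 + 1.35 + 0.66 = 7.13
Sum of off-diagonal covariances = 2.55
σ²_total = 7.13 + 2 × 2.55 = 12.23
α = (k/(k−1))·(1 − ΣVar(i)/σ²_total) = (5/4)·(1 − 7.13/12.23) = 0.521

coefficient alpha = 0.521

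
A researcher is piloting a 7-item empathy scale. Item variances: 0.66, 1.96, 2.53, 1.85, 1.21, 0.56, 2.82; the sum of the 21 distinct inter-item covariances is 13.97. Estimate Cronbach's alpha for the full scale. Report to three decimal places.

Cronbach's alpha = 0.825

Σσᵢ² = 0.66 + 1.96 + 2.53 + 1.85 + 1.21 + 0.56 + 2.82 = 11.59
Sum of distinct covariances = 13.97
σ²_T = Σσᵢ² + 2·Σcov = 11.59 + 2 × 13.97 = 39.53
α = (7/6)·(1 − 11.59/39.53) = 0.825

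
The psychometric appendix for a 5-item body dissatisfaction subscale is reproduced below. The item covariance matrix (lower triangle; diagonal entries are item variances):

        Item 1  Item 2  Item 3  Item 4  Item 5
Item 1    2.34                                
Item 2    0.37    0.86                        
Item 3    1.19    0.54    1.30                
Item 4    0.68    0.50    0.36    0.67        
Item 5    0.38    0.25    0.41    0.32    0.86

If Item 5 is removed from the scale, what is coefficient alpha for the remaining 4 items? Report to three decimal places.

coefficient alpha = 0.780

Remaining items: Item 1, Item 2, Item 3, Item 4 (k = 4).
sum of item variances = 2.34 + 0.86 + 1.30 + 0.67 = 5.17
Var(T) = 5.17 + 2 × 3.64 = 12.45
α (item deleted) = (4/3)·(1 − 5.17/12.45) = 0.780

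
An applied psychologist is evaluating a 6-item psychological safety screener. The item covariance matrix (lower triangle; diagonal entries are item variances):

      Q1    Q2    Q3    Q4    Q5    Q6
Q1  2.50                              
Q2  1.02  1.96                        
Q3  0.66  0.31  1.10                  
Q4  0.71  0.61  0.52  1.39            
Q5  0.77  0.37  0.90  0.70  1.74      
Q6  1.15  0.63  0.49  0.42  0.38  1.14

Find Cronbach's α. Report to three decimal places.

α = 0.795

Σσ²ᵢ = 2.50 + 1.96 + 1.10 + 1.39 + 1.74 + 1.14 = 9.83
Σ_{i<j} σ_ij = 9.64
Var(T) = 9.83 + 2 × 9.64 = 29.11
α = (k/(k−1))·(1 − Σσ²ᵢ/Var(T)) = (6/5)·(1 − 9.83/29.11) = 0.795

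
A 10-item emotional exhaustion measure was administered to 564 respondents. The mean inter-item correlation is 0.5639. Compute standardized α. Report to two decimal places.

Standardized α = k·r̄ / (1 + (k−1)·r̄) = 10 × 0.5639 / (1 + 9 × 0.5639)
  = 5.6390 / 6.0751 = 0.93

α = 0.93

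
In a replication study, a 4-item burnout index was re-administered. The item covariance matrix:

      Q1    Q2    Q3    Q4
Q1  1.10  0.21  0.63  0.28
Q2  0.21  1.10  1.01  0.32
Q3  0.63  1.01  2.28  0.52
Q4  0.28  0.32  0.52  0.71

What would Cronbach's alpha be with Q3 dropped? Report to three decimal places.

Remaining items: Q1, Q2, Q4 (k = 3).
Σσᵢ² = 1.10 + 1.10 + 0.71 = 2.91
σ²_total = 2.91 + 2 × 0.81 = 4.53
α (item deleted) = (3/2)·(1 − 2.91/4.53) = 0.536

α = 0.536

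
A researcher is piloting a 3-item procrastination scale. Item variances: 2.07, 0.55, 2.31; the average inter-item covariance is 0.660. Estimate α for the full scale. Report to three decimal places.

α = 0.668

Σσ²ᵢ = 2.07 + 0.55 + 2.31 = 4.93
Sum of the 3 distinct covariances = 3 × 0.660 = 1.980
σ²_T = Σσ²ᵢ + 2·Σcov = 4.93 + 2 × 1.980 = 8.890
α = (3/2)·(1 − 4.93/8.890) = 0.668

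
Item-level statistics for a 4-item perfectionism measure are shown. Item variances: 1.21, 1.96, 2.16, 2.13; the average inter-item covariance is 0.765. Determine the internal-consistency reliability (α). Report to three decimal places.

Σσ²ᵢ = 1.21 + 1.96 + 2.16 + 2.13 = 7.46
Sum of the 6 distinct covariances = 6 × 0.765 = 4.590
σ²_total = Σσ²ᵢ + 2·Σcov = 7.46 + 2 × 4.590 = 16.640
α = (4/3)·(1 − 7.46/16.640) = 0.736

α = 0.736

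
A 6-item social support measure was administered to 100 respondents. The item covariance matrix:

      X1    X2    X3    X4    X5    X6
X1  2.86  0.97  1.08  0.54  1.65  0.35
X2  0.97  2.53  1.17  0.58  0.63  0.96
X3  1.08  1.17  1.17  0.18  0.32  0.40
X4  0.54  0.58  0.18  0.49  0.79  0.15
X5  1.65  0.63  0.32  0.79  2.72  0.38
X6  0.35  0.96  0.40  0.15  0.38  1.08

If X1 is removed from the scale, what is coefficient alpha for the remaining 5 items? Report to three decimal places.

Remaining items: X2, X3, X4, X5, X6 (k = 5).
sum of item variances = 2.53 + 1.17 + 0.49 + 2.72 + 1.08 = 7.99
total variance = 7.99 + 2 × 5.56 = 19.11
α (item deleted) = (5/4)·(1 − 7.99/19.11) = 0.727

coefficient alpha = 0.727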